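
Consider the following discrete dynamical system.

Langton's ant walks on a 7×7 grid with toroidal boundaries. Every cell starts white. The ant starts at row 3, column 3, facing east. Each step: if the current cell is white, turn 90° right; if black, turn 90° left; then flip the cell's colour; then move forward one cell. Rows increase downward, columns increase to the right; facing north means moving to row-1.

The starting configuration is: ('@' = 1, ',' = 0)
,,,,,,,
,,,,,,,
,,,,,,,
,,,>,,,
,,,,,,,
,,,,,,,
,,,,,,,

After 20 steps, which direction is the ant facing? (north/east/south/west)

0) ,,,,,,,
,,,,,,,
,,,,,,,
,,,>,,,
,,,,,,,
,,,,,,,
,,,,,,,
1) ,,,,,,,
,,,,,,,
,,,,,,,
,,,@,,,
,,,v,,,
,,,,,,,
,,,,,,,
2) ,,,,,,,
,,,,,,,
,,,,,,,
,,,@,,,
,,<@,,,
,,,,,,,
,,,,,,,
3) ,,,,,,,
,,,,,,,
,,,,,,,
,,^@,,,
,,@@,,,
,,,,,,,
,,,,,,,
4) ,,,,,,,
,,,,,,,
,,,,,,,
,,@>,,,
,,@@,,,
,,,,,,,
,,,,,,,
5) ,,,,,,,
,,,,,,,
,,,^,,,
,,@,,,,
,,@@,,,
,,,,,,,
,,,,,,,
6) ,,,,,,,
,,,,,,,
,,,@>,,
,,@,,,,
,,@@,,,
,,,,,,,
,,,,,,,
7) ,,,,,,,
,,,,,,,
,,,@@,,
,,@,v,,
,,@@,,,
,,,,,,,
,,,,,,,
8) ,,,,,,,
,,,,,,,
,,,@@,,
,,@<@,,
,,@@,,,
,,,,,,,
,,,,,,,
9) ,,,,,,,
,,,,,,,
,,,^@,,
,,@@@,,
,,@@,,,
,,,,,,,
,,,,,,,
10) ,,,,,,,
,,,,,,,
,,<,@,,
,,@@@,,
,,@@,,,
,,,,,,,
,,,,,,,
11) ,,,,,,,
,,^,,,,
,,@,@,,
,,@@@,,
,,@@,,,
,,,,,,,
,,,,,,,
12) ,,,,,,,
,,@>,,,
,,@,@,,
,,@@@,,
,,@@,,,
,,,,,,,
,,,,,,,
13) ,,,,,,,
,,@@,,,
,,@v@,,
,,@@@,,
,,@@,,,
,,,,,,,
,,,,,,,
14) ,,,,,,,
,,@@,,,
,,<@@,,
,,@@@,,
,,@@,,,
,,,,,,,
,,,,,,,
15) ,,,,,,,
,,@@,,,
,,,@@,,
,,v@@,,
,,@@,,,
,,,,,,,
,,,,,,,
16) ,,,,,,,
,,@@,,,
,,,@@,,
,,,>@,,
,,@@,,,
,,,,,,,
,,,,,,,
17) ,,,,,,,
,,@@,,,
,,,^@,,
,,,,@,,
,,@@,,,
,,,,,,,
,,,,,,,
18) ,,,,,,,
,,@@,,,
,,<,@,,
,,,,@,,
,,@@,,,
,,,,,,,
,,,,,,,
19) ,,,,,,,
,,^@,,,
,,@,@,,
,,,,@,,
,,@@,,,
,,,,,,,
,,,,,,,
20) ,,,,,,,
,<,@,,,
,,@,@,,
,,,,@,,
,,@@,,,
,,,,,,,
,,,,,,,

west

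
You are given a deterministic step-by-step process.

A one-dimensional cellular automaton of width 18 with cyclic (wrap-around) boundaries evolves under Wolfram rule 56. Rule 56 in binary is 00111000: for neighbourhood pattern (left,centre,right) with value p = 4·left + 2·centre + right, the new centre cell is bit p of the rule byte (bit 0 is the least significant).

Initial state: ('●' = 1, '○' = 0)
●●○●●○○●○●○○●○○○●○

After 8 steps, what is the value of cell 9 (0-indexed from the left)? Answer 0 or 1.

0

gen 0: ●●○●●○○●○●○○●○○○●○
gen 1: ●○●●○●○○●○●○○●○○○●
gen 2: ○●●○●○●○○●○●○○●○○●
gen 3: ●●○●○●○●○○●○●○○●○○
gen 4: ●○●○●○●○●○○●○●○○●○
gen 5: ○●○●○●○●○●○○●○●○○●
gen 6: ●○●○●○●○●○●○○●○●○○
gen 7: ○●○●○●○●○●○●○○●○●○
gen 8: ○○●○●○●○●○●○●○○●○●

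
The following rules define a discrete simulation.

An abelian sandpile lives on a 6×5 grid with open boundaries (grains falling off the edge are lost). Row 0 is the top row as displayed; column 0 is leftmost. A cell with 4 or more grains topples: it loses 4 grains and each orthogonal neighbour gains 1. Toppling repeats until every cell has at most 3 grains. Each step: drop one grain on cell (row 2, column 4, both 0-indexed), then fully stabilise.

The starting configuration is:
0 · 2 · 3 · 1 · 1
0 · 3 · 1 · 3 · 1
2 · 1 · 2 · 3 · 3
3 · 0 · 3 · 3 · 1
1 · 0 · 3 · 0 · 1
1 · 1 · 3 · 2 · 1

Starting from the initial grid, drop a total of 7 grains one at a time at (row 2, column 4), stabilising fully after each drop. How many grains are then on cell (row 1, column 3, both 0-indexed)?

2

0) 0 · 2 · 3 · 1 · 1
0 · 3 · 1 · 3 · 1
2 · 1 · 2 · 3 · 3
3 · 0 · 3 · 3 · 1
1 · 0 · 3 · 0 · 1
1 · 1 · 3 · 2 · 1
1) 0 · 2 · 3 · 2 · 1
0 · 3 · 3 · 0 · 3
2 · 2 · 0 · 3 · 1
3 · 1 · 2 · 1 · 3
1 · 1 · 1 · 2 · 1
1 · 2 · 0 · 3 · 1
2) 0 · 2 · 3 · 2 · 1
0 · 3 · 3 · 0 · 3
2 · 2 · 0 · 3 · 2
3 · 1 · 2 · 1 · 3
1 · 1 · 1 · 2 · 1
1 · 2 · 0 · 3 · 1
3) 0 · 2 · 3 · 2 · 1
0 · 3 · 3 · 0 · 3
2 · 2 · 0 · 3 · 3
3 · 1 · 2 · 1 · 3
1 · 1 · 1 · 2 · 1
1 · 2 · 0 · 3 · 1
4) 0 · 2 · 3 · 2 · 2
0 · 3 · 3 · 2 · 0
2 · 2 · 1 · 0 · 3
3 · 1 · 2 · 3 · 0
1 · 1 · 1 · 2 · 2
1 · 2 · 0 · 3 · 1
5) 0 · 2 · 3 · 2 · 2
0 · 3 · 3 · 2 · 1
2 · 2 · 1 · 1 · 0
3 · 1 · 2 · 3 · 1
1 · 1 · 1 · 2 · 2
1 · 2 · 0 · 3 · 1
6) 0 · 2 · 3 · 2 · 2
0 · 3 · 3 · 2 · 1
2 · 2 · 1 · 1 · 1
3 · 1 · 2 · 3 · 1
1 · 1 · 1 · 2 · 2
1 · 2 · 0 · 3 · 1
7) 0 · 2 · 3 · 2 · 2
0 · 3 · 3 · 2 · 1
2 · 2 · 1 · 1 · 2
3 · 1 · 2 · 3 · 1
1 · 1 · 1 · 2 · 2
1 · 2 · 0 · 3 · 1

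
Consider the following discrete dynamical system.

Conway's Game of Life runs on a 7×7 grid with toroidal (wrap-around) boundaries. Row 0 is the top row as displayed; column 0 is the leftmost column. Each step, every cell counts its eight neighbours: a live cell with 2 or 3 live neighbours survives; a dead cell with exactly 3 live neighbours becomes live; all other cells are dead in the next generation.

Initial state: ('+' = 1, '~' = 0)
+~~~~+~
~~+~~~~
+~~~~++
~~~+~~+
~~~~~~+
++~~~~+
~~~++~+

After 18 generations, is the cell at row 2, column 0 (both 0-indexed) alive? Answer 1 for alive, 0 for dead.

1

[0] +~~~~+~
~~+~~~~
+~~~~++
~~~+~~+
~~~~~~+
++~~~~+
~~~++~+
[1] ~~~++++
++~~~+~
+~~~~++
~~~~~~~
~~~~~++
~~~~~~+
~+~~+~~
[2] ~+++~~+
~+~~~~~
++~~~+~
+~~~~~~
~~~~~++
+~~~~~+
+~~++~+
[3] ~+~++++
~~~~~~+
++~~~~+
++~~~+~
~~~~~+~
~~~~+~~
~~~++~~
[4] +~++~~+
~++~+~~
~+~~~+~
~+~~~+~
~~~~+++
~~~+++~
~~+~~~~
[5] +~~~~~~
~~~~+++
++~~++~
+~~~~~~
~~~+~~+
~~~+~~+
~++~~++
[6] ++~~+~~
~+~~+~~
++~~+~~
++~~++~
+~~~~~+
~~~++~+
~++~~++
[7] ~~~++~+
~~++++~
~~+++~+
~~~~++~
~+~+~~~
~++++~~
~++~~~+
[8] ++~~~~+
~~~~~~+
~~+~~~+
~~~~~+~
~+~~~+~
~~~~+~~
~+~~~~~
[9] ~+~~~~+
~+~~~++
~~~~~++
~~~~~++
~~~~++~
~~~~~~~
~+~~~~~
[10] ~++~~++
~~~~~~~
~~~~+~~
~~~~~~~
~~~~+++
~~~~~~~
+~~~~~~
[11] ++~~~~+
~~~~~+~
~~~~~~~
~~~~+~~
~~~~~+~
~~~~~++
++~~~~+
[12] ~+~~~+~
+~~~~~+
~~~~~~~
~~~~~~~
~~~~+++
~~~~~+~
~+~~~~~
[13] ~+~~~~+
+~~~~~+
~~~~~~~
~~~~~+~
~~~~+++
~~~~+++
~~~~~~~
[14] ~~~~~~+
+~~~~~+
~~~~~~+
~~~~+++
~~~~~~~
~~~~+~+
+~~~~~+
[15] ~~~~~+~
+~~~~++
~~~~~~~
~~~~~++
~~~~+~+
+~~~~++
+~~~~~+
[16] ~~~~~+~
~~~~~++
+~~~~~~
~~~~~++
~~~~+~~
~~~~~~~
+~~~~~~
[17] ~~~~~+~
~~~~~++
+~~~~~~
~~~~~++
~~~~~+~
~~~~~~~
~~~~~~~
[18] ~~~~~++
~~~~~++
+~~~~~~
~~~~~++
~~~~~++
~~~~~~~
~~~~~~~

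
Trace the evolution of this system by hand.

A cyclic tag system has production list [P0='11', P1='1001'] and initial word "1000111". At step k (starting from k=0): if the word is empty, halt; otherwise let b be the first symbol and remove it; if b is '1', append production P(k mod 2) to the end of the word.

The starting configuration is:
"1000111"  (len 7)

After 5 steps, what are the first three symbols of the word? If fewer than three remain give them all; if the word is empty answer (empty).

111

gen 0: "1000111"  (len 7)
gen 1: "00011111"  (len 8)
gen 2: "0011111"  (len 7)
gen 3: "011111"  (len 6)
gen 4: "11111"  (len 5)
gen 5: "111111"  (len 6)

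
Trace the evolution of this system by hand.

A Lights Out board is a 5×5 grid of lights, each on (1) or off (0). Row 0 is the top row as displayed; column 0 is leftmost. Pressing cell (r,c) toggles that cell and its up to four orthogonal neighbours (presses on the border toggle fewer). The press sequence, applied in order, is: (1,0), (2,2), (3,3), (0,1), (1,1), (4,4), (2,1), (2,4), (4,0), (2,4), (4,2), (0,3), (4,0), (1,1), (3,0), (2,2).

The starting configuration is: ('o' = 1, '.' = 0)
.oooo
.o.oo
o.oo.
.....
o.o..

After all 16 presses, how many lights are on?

9

k=0  .oooo
.o.oo
o.oo.
.....
o.o..
k=1  ooooo
o..oo
..oo.
.....
o.o..
k=2  ooooo
o.ooo
.o...
..o..
o.o..
k=3  ooooo
o.ooo
.o.o.
...oo
o.oo.
k=4  ...oo
ooooo
.o.o.
...oo
o.oo.
k=5  .o.oo
...oo
...o.
...oo
o.oo.
k=6  .o.oo
...oo
...o.
...o.
o.o.o
k=7  .o.oo
.o.oo
oooo.
.o.o.
o.o.o
k=8  .o.oo
.o.o.
ooo.o
.o.oo
o.o.o
k=9  .o.oo
.o.o.
ooo.o
oo.oo
.oo.o
k=10  .o.oo
.o.oo
oooo.
oo.o.
.oo.o
k=11  .o.oo
.o.oo
oooo.
oooo.
...oo
k=12  .oo..
.o..o
oooo.
oooo.
...oo
k=13  .oo..
.o..o
oooo.
.ooo.
oo.oo
k=14  ..o..
o.o.o
o.oo.
.ooo.
oo.oo
k=15  ..o..
o.o.o
..oo.
o.oo.
.o.oo
k=16  ..o..
o...o
.o...
o..o.
.o.oo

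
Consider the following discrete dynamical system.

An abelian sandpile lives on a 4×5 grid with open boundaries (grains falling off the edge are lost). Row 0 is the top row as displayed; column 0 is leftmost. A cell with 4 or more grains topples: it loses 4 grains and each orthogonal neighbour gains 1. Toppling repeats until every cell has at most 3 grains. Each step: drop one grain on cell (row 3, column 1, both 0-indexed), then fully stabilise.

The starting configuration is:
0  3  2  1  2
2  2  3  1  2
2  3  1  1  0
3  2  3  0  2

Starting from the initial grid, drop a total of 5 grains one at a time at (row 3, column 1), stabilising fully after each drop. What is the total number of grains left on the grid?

t=0: 0  3  2  1  2
2  2  3  1  2
2  3  1  1  0
3  2  3  0  2
t=1: 0  3  2  1  2
2  2  3  1  2
2  3  1  1  0
3  3  3  0  2
t=2: 0  3  2  1  2
3  3  3  1  2
0  1  3  1  0
1  3  0  1  2
t=3: 0  3  2  1  2
3  3  3  1  2
0  2  3  1  0
2  0  1  1  2
t=4: 0  3  2  1  2
3  3  3  1  2
0  2  3  1  0
2  1  1  1  2
t=5: 0  3  2  1  2
3  3  3  1  2
0  2  3  1  0
2  2  1  1  2

34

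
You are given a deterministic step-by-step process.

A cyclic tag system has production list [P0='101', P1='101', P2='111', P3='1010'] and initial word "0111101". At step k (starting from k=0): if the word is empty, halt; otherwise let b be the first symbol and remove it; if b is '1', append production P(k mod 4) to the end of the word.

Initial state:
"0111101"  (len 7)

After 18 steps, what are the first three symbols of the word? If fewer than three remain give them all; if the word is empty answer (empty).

0) "0111101"  (len 7)
1) "111101"  (len 6)
2) "11101101"  (len 8)
3) "1101101111"  (len 10)
4) "1011011111010"  (len 13)
5) "011011111010101"  (len 15)
6) "11011111010101"  (len 14)
7) "1011111010101111"  (len 16)
8) "0111110101011111010"  (len 19)
9) "111110101011111010"  (len 18)
10) "11110101011111010101"  (len 20)
11) "1110101011111010101111"  (len 22)
12) "1101010111110101011111010"  (len 25)
13) "101010111110101011111010101"  (len 27)
14) "01010111110101011111010101101"  (len 29)
15) "1010111110101011111010101101"  (len 28)
16) "0101111101010111110101011011010"  (len 31)
17) "101111101010111110101011011010"  (len 30)
18) "01111101010111110101011011010101"  (len 32)

011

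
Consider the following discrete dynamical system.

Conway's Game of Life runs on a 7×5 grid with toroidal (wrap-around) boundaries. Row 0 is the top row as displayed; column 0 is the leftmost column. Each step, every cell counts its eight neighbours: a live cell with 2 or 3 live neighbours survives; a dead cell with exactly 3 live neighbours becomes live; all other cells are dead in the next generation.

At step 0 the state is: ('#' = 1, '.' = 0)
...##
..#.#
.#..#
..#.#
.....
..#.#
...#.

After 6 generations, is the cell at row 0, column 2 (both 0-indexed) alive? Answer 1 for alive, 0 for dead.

1

t=0: ...##
..#.#
.#..#
..#.#
.....
..#.#
...#.
t=1: ..#.#
..#.#
.##.#
#..#.
.....
...#.
..#..
t=2: .##..
..#.#
.##.#
#####
....#
.....
..#..
t=3: .##..
.....
.....
.....
.##.#
.....
.##..
t=4: .##..
.....
.....
.....
.....
#..#.
.##..
t=5: .##..
.....
.....
.....
.....
.##..
#..#.
t=6: .##..
.....
.....
.....
.....
.##..
#..#.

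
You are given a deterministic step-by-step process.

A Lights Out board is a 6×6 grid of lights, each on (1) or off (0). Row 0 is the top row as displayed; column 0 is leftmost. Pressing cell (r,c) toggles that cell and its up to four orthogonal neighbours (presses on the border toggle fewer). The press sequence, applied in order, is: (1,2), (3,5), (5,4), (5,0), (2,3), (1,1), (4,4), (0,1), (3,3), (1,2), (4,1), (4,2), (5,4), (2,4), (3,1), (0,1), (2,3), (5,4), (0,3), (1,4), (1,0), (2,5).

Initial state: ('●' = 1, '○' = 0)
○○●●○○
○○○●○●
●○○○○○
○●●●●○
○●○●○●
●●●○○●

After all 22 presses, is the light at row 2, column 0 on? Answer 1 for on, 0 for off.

0

gen 0: ○○●●○○
○○○●○●
●○○○○○
○●●●●○
○●○●○●
●●●○○●
gen 1: ○○○●○○
○●●○○●
●○●○○○
○●●●●○
○●○●○●
●●●○○●
gen 2: ○○○●○○
○●●○○●
●○●○○●
○●●●○●
○●○●○○
●●●○○●
gen 3: ○○○●○○
○●●○○●
●○●○○●
○●●●○●
○●○●●○
●●●●●○
gen 4: ○○○●○○
○●●○○●
●○●○○●
○●●●○●
●●○●●○
○○●●●○
gen 5: ○○○●○○
○●●●○●
●○○●●●
○●●○○●
●●○●●○
○○●●●○
gen 6: ○●○●○○
●○○●○●
●●○●●●
○●●○○●
●●○●●○
○○●●●○
gen 7: ○●○●○○
●○○●○●
●●○●●●
○●●○●●
●●○○○●
○○●●○○
gen 8: ●○●●○○
●●○●○●
●●○●●●
○●●○●●
●●○○○●
○○●●○○
gen 9: ●○●●○○
●●○●○●
●●○○●●
○●○●○●
●●○●○●
○○●●○○
gen 10: ●○○●○○
●○●○○●
●●●○●●
○●○●○●
●●○●○●
○○●●○○
gen 11: ●○○●○○
●○●○○●
●●●○●●
○○○●○●
○○●●○●
○●●●○○
gen 12: ●○○●○○
●○●○○●
●●●○●●
○○●●○●
○●○○○●
○●○●○○
gen 13: ●○○●○○
●○●○○●
●●●○●●
○○●●○●
○●○○●●
○●○○●●
gen 14: ●○○●○○
●○●○●●
●●●●○○
○○●●●●
○●○○●●
○●○○●●
gen 15: ●○○●○○
●○●○●●
●○●●○○
●●○●●●
○○○○●●
○●○○●●
gen 16: ○●●●○○
●●●○●●
●○●●○○
●●○●●●
○○○○●●
○●○○●●
gen 17: ○●●●○○
●●●●●●
●○○○●○
●●○○●●
○○○○●●
○●○○●●
gen 18: ○●●●○○
●●●●●●
●○○○●○
●●○○●●
○○○○○●
○●○●○○
gen 19: ○●○○●○
●●●○●●
●○○○●○
●●○○●●
○○○○○●
○●○●○○
gen 20: ○●○○○○
●●●●○○
●○○○○○
●●○○●●
○○○○○●
○●○●○○
gen 21: ●●○○○○
○○●●○○
○○○○○○
●●○○●●
○○○○○●
○●○●○○
gen 22: ●●○○○○
○○●●○●
○○○○●●
●●○○●○
○○○○○●
○●○●○○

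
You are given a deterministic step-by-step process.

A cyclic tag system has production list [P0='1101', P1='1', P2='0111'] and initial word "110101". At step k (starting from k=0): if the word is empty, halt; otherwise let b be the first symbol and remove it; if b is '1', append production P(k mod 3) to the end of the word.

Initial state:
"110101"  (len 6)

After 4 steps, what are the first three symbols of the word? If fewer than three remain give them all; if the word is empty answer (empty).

011

t=0: "110101"  (len 6)
t=1: "101011101"  (len 9)
t=2: "010111011"  (len 9)
t=3: "10111011"  (len 8)
t=4: "01110111101"  (len 11)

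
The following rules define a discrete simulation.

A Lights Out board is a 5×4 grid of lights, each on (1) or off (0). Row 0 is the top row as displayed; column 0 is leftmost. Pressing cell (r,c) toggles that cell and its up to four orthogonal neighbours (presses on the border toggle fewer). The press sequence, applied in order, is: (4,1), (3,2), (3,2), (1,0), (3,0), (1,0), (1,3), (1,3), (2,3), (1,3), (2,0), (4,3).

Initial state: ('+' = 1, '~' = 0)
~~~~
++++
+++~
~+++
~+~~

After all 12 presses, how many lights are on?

8

k=0  ~~~~
++++
+++~
~+++
~+~~
k=1  ~~~~
++++
+++~
~~++
+~+~
k=2  ~~~~
++++
++~~
~+~~
+~~~
k=3  ~~~~
++++
+++~
~~++
+~+~
k=4  +~~~
~~++
~++~
~~++
+~+~
k=5  +~~~
~~++
+++~
++++
~~+~
k=6  ~~~~
++++
~++~
++++
~~+~
k=7  ~~~+
++~~
~+++
++++
~~+~
k=8  ~~~~
++++
~++~
++++
~~+~
k=9  ~~~~
+++~
~+~+
+++~
~~+~
k=10  ~~~+
++~+
~+~~
+++~
~~+~
k=11  ~~~+
~+~+
+~~~
~++~
~~+~
k=12  ~~~+
~+~+
+~~~
~+++
~~~+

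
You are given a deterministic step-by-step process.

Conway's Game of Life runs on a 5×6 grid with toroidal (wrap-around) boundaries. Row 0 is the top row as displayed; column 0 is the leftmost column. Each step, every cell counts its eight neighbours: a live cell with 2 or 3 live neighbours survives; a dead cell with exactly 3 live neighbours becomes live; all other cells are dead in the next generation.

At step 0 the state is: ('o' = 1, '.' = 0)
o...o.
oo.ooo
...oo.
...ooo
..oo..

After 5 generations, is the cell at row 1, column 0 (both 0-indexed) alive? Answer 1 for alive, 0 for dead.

1

gen 0: o...o.
oo.ooo
...oo.
...ooo
..oo..
gen 1: o.....
ooo...
......
.....o
..o...
gen 2: o.o...
oo....
oo....
......
......
gen 3: o.....
..o..o
oo....
......
......
gen 4: ......
.....o
oo....
......
......
gen 5: ......
o.....
o.....
......
......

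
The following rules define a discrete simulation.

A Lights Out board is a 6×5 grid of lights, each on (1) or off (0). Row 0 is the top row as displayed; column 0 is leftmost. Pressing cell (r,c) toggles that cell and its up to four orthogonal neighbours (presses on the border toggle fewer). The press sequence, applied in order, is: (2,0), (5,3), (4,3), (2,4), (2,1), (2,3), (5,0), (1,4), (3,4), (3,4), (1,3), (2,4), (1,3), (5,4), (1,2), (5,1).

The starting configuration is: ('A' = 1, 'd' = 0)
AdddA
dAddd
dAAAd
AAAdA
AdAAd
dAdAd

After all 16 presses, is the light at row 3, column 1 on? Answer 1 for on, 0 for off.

step 0: AdddA
dAddd
dAAAd
AAAdA
AdAAd
dAdAd
step 1: AdddA
AAddd
AdAAd
dAAdA
AdAAd
dAdAd
step 2: AdddA
AAddd
AdAAd
dAAdA
AdAdd
dAAdA
step 3: AdddA
AAddd
AdAAd
dAAAA
AddAA
dAAAA
step 4: AdddA
AAddA
AdAdA
dAAAd
AddAA
dAAAA
step 5: AdddA
AdddA
dAddA
ddAAd
AddAA
dAAAA
step 6: AdddA
AddAA
dAAAd
ddAdd
AddAA
dAAAA
step 7: AdddA
AddAA
dAAAd
ddAdd
dddAA
AdAAA
step 8: Adddd
Adddd
dAAAA
ddAdd
dddAA
AdAAA
step 9: Adddd
Adddd
dAAAd
ddAAA
dddAd
AdAAA
step 10: Adddd
Adddd
dAAAA
ddAdd
dddAA
AdAAA
step 11: AddAd
AdAAA
dAAdA
ddAdd
dddAA
AdAAA
step 12: AddAd
AdAAd
dAAAd
ddAdA
dddAA
AdAAA
step 13: Adddd
AdddA
dAAdd
ddAdA
dddAA
AdAAA
step 14: Adddd
AdddA
dAAdd
ddAdA
dddAd
AdAdd
step 15: AdAdd
AAAAA
dAddd
ddAdA
dddAd
AdAdd
step 16: AdAdd
AAAAA
dAddd
ddAdA
dAdAd
dAddd

0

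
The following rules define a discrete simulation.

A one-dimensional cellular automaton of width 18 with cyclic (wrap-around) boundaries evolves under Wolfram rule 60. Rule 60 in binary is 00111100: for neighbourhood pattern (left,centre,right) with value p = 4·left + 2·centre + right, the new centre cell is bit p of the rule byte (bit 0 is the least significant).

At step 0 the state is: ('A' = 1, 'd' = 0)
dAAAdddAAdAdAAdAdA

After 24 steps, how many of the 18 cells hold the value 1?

12

t=0: dAAAdddAAdAdAAdAdA
t=1: AAddAddAdAAAAdAAAA
t=2: ddAdAAdAAAdddAAddd
t=3: ddAAAdAAddAddAdAdd
t=4: ddAddAAdAdAAdAAAAd
t=5: ddAAdAdAAAAdAAdddA
t=6: AdAdAAAAdddAAdAddA
t=7: dAAAAdddAddAdAAAdA
t=8: AAdddAddAAdAAAddAA
t=9: ddAddAAdAdAAddAdAd
t=10: ddAAdAdAAAAdAdAAAA
t=11: AdAdAAAAdddAAAAddd
t=12: AAAAAdddAddAdddAdd
t=13: AddddAddAAdAAddAAd
t=14: AAdddAAdAdAAdAdAdA
t=15: ddAddAdAAAAdAAAAAA
t=16: AdAAdAAAdddAAddddd
t=17: AAAdAAddAddAdAdddd
t=18: AddAAdAdAAdAAAAddd
t=19: AAdAdAAAAdAAdddAdd
t=20: AdAAAAdddAAdAddAAd
t=21: AAAdddAddAdAAAdAdA
t=22: dddAddAAdAAAddAAAA
t=23: AddAAdAdAAddAdAddd
t=24: AAdAdAAAAdAdAAAAdd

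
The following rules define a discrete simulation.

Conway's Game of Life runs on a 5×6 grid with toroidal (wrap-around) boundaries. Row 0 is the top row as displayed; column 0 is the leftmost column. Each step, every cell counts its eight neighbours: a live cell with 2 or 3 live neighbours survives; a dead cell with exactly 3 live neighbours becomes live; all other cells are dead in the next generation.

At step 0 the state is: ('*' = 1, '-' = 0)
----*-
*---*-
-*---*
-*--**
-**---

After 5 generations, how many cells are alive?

k=0  ----*-
*---*-
-*---*
-*--**
-**---
k=1  -*-*-*
*---*-
-*----
-*--**
******
k=2  ------
***-**
-*--*-
------
------
k=3  **---*
******
-****-
------
------
k=4  ---*--
------
------
--**--
*-----
k=5  ------
------
------
------
--**--

2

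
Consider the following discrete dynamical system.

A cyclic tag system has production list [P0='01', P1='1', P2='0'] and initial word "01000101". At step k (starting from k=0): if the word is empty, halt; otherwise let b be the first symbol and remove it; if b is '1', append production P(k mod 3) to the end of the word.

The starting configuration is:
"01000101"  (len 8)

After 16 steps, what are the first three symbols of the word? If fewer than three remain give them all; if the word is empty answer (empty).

(empty)

k=0  "01000101"  (len 8)
k=1  "1000101"  (len 7)
k=2  "0001011"  (len 7)
k=3  "001011"  (len 6)
k=4  "01011"  (len 5)
k=5  "1011"  (len 4)
k=6  "0110"  (len 4)
k=7  "110"  (len 3)
k=8  "101"  (len 3)
k=9  "010"  (len 3)
k=10  "10"  (len 2)
k=11  "01"  (len 2)
k=12  "1"  (len 1)
k=13  "01"  (len 2)
k=14  "1"  (len 1)
k=15  "0"  (len 1)
k=16  (halted — word empty)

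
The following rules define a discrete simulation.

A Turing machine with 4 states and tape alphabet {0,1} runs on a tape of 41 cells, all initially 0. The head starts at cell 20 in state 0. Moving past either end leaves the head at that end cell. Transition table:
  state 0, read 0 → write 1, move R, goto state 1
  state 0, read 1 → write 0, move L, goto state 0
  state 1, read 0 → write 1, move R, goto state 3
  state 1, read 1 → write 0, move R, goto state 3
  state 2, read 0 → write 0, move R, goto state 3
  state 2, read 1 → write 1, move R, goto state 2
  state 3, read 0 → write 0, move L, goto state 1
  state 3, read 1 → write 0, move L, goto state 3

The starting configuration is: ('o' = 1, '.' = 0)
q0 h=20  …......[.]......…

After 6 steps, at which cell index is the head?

step 0: q0 h=20  …......[.]......…
step 1: q1 h=21  ….....o[.]......…
step 2: q3 h=22  …....oo[.]......…
step 3: q1 h=21  ….....o[o]......…
step 4: q3 h=22  …....o.[.]......…
step 5: q1 h=21  ….....o[.]......…
step 6: q3 h=22  …....oo[.]......…

22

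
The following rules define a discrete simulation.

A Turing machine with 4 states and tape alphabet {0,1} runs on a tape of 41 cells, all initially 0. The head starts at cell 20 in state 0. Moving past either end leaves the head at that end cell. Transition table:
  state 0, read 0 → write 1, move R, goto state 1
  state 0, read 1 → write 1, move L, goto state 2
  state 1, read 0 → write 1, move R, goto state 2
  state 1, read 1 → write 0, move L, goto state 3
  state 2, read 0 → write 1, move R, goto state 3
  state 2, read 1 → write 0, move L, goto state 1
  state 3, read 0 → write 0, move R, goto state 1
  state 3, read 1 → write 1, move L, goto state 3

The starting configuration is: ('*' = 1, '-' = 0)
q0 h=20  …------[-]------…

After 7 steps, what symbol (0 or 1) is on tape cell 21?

t=0: q0 h=20  …------[-]------…
t=1: q1 h=21  …-----*[-]------…
t=2: q2 h=22  …----**[-]------…
t=3: q3 h=23  …---***[-]------…
t=4: q1 h=24  …--***-[-]------…
t=5: q2 h=25  …-***-*[-]------…
t=6: q3 h=26  …***-**[-]------…
t=7: q1 h=27  …**-**-[-]------…

1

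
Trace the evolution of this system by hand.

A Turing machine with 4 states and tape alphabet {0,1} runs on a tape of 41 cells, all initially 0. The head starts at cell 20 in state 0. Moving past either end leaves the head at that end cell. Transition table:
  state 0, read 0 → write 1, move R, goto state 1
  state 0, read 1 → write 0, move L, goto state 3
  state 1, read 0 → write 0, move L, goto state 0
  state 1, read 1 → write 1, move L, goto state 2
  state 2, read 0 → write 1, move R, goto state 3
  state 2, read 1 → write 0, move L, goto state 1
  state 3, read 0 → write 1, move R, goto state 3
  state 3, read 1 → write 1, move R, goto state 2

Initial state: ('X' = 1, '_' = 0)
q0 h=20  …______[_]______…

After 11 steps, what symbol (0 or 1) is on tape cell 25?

step 0: q0 h=20  …______[_]______…
step 1: q1 h=21  …_____X[_]______…
step 2: q0 h=20  …______[X]______…
step 3: q3 h=19  …______[_]______…
step 4: q3 h=20  …_____X[_]______…
step 5: q3 h=21  …____XX[_]______…
step 6: q3 h=22  …___XXX[_]______…
step 7: q3 h=23  …__XXXX[_]______…
step 8: q3 h=24  …_XXXXX[_]______…
step 9: q3 h=25  …XXXXXX[_]______…
step 10: q3 h=26  …XXXXXX[_]______…
step 11: q3 h=27  …XXXXXX[_]______…

1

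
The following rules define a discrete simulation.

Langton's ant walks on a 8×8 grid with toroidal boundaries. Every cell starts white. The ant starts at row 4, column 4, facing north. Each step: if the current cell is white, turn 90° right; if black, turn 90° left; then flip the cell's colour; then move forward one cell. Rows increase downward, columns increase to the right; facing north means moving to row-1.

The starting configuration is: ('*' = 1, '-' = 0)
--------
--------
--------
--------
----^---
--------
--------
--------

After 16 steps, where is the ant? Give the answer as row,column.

4,4

0) --------
--------
--------
--------
----^---
--------
--------
--------
1) --------
--------
--------
--------
----*>--
--------
--------
--------
2) --------
--------
--------
--------
----**--
-----v--
--------
--------
3) --------
--------
--------
--------
----**--
----<*--
--------
--------
4) --------
--------
--------
--------
----^*--
----**--
--------
--------
5) --------
--------
--------
--------
---<-*--
----**--
--------
--------
6) --------
--------
--------
---^----
---*-*--
----**--
--------
--------
7) --------
--------
--------
---*>---
---*-*--
----**--
--------
--------
8) --------
--------
--------
---**---
---*v*--
----**--
--------
--------
9) --------
--------
--------
---**---
---<**--
----**--
--------
--------
10) --------
--------
--------
---**---
----**--
---v**--
--------
--------
11) --------
--------
--------
---**---
----**--
--<***--
--------
--------
12) --------
--------
--------
---**---
--^-**--
--****--
--------
--------
13) --------
--------
--------
---**---
--*>**--
--****--
--------
--------
14) --------
--------
--------
---**---
--****--
--*v**--
--------
--------
15) --------
--------
--------
---**---
--****--
--*->*--
--------
--------
16) --------
--------
--------
---**---
--**^*--
--*--*--
--------
--------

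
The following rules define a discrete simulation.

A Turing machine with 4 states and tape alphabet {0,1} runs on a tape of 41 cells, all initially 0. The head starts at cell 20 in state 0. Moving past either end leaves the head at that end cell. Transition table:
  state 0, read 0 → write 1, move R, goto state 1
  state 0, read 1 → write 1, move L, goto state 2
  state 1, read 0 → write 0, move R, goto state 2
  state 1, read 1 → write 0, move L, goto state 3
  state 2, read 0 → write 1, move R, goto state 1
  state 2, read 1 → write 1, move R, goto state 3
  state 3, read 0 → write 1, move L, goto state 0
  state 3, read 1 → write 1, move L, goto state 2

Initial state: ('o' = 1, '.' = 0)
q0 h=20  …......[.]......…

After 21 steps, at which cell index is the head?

k=0  q0 h=20  …......[.]......…
k=1  q1 h=21  ….....o[.]......…
k=2  q2 h=22  …....o.[.]......…
k=3  q1 h=23  …...o.o[.]......…
k=4  q2 h=24  …..o.o.[.]......…
k=5  q1 h=25  ….o.o.o[.]......…
k=6  q2 h=26  …o.o.o.[.]......…
k=7  q1 h=27  ….o.o.o[.]......…
k=8  q2 h=28  …o.o.o.[.]......…
k=9  q1 h=29  ….o.o.o[.]......…
k=10  q2 h=30  …o.o.o.[.]......…
k=11  q1 h=31  ….o.o.o[.]......…
k=12  q2 h=32  …o.o.o.[.]......…
k=13  q1 h=33  ….o.o.o[.]......…
k=14  q2 h=34  …o.o.o.[.]......|
k=15  q1 h=35  ….o.o.o[.].....|
k=16  q2 h=36  …o.o.o.[.]....|
k=17  q1 h=37  ….o.o.o[.]...|
k=18  q2 h=38  …o.o.o.[.]..|
k=19  q1 h=39  ….o.o.o[.].|
k=20  q2 h=40  …o.o.o.[.]|
k=21  q1 h=40  …o.o.o.[o]|

40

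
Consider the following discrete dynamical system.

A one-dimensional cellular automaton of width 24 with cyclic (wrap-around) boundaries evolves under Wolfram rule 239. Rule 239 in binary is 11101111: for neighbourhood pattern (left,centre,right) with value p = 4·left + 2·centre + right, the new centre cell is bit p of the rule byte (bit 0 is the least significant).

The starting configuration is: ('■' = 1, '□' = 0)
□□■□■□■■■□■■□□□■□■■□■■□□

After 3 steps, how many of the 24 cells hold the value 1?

24

step 0: □□■□■□■■■□■■□□□■□■■□■■□□
step 1: ■■■■■■■■■■■■□■■■■■■■■■□■
step 2: ■■■■■■■■■■■■■■■■■■■■■■■■
step 3: ■■■■■■■■■■■■■■■■■■■■■■■■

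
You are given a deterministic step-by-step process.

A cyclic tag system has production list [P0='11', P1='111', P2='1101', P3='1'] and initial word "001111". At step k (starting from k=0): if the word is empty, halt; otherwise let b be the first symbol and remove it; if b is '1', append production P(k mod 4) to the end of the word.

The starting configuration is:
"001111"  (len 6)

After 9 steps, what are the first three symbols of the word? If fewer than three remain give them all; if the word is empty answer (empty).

111

step 0: "001111"  (len 6)
step 1: "01111"  (len 5)
step 2: "1111"  (len 4)
step 3: "1111101"  (len 7)
step 4: "1111011"  (len 7)
step 5: "11101111"  (len 8)
step 6: "1101111111"  (len 10)
step 7: "1011111111101"  (len 13)
step 8: "0111111111011"  (len 13)
step 9: "111111111011"  (len 12)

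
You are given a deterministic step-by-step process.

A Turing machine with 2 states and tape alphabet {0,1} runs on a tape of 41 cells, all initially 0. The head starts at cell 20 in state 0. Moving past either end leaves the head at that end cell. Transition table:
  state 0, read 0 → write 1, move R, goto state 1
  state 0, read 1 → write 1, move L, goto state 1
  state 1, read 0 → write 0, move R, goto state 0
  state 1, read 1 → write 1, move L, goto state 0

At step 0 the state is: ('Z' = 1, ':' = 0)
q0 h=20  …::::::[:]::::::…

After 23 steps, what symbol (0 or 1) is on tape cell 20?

gen 0: q0 h=20  …::::::[:]::::::…
gen 1: q1 h=21  …:::::Z[:]::::::…
gen 2: q0 h=22  …::::Z:[:]::::::…
gen 3: q1 h=23  …:::Z:Z[:]::::::…
gen 4: q0 h=24  …::Z:Z:[:]::::::…
gen 5: q1 h=25  …:Z:Z:Z[:]::::::…
gen 6: q0 h=26  …Z:Z:Z:[:]::::::…
gen 7: q1 h=27  …:Z:Z:Z[:]::::::…
gen 8: q0 h=28  …Z:Z:Z:[:]::::::…
gen 9: q1 h=29  …:Z:Z:Z[:]::::::…
gen 10: q0 h=30  …Z:Z:Z:[:]::::::…
gen 11: q1 h=31  …:Z:Z:Z[:]::::::…
gen 12: q0 h=32  …Z:Z:Z:[:]::::::…
gen 13: q1 h=33  …:Z:Z:Z[:]::::::…
gen 14: q0 h=34  …Z:Z:Z:[:]::::::|
gen 15: q1 h=35  …:Z:Z:Z[:]:::::|
gen 16: q0 h=36  …Z:Z:Z:[:]::::|
gen 17: q1 h=37  …:Z:Z:Z[:]:::|
gen 18: q0 h=38  …Z:Z:Z:[:]::|
gen 19: q1 h=39  …:Z:Z:Z[:]:|
gen 20: q0 h=40  …Z:Z:Z:[:]|
gen 21: q1 h=40  …Z:Z:Z:[Z]|
gen 22: q0 h=39  …:Z:Z:Z[:]Z|
gen 23: q1 h=40  …Z:Z:ZZ[Z]|

1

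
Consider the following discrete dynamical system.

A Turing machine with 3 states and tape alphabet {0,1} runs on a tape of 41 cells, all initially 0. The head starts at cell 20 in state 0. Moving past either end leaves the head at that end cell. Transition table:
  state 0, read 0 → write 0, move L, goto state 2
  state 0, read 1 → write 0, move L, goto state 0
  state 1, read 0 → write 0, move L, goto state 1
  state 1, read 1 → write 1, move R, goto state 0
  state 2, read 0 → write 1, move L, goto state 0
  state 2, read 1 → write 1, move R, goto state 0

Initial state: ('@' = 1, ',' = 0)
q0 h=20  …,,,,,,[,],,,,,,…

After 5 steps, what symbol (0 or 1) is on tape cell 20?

t=0: q0 h=20  …,,,,,,[,],,,,,,…
t=1: q2 h=19  …,,,,,,[,],,,,,,…
t=2: q0 h=18  …,,,,,,[,]@,,,,,…
t=3: q2 h=17  …,,,,,,[,],@,,,,…
t=4: q0 h=16  …,,,,,,[,]@,@,,,…
t=5: q2 h=15  …,,,,,,[,],@,@,,…

0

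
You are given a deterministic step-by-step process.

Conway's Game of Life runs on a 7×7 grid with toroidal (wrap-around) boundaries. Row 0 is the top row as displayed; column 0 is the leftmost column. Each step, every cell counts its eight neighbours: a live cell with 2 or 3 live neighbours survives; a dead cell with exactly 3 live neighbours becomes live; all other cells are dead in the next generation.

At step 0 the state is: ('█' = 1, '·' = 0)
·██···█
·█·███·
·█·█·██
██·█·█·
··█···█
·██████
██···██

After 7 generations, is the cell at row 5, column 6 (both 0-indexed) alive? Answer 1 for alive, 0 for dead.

1

t=0: ·██···█
·█·███·
·█·█·██
██·█·█·
··█···█
·██████
██···██
t=1: ···█···
·█·█···
·█·█···
·█·█·█·
·······
···██··
·······
t=2: ··█····
···██··
██·█···
····█··
··██···
·······
···██··
t=3: ··█····
·█·██··
··██···
·█··█··
···█···
··█·█··
···█···
t=4: ··█·█··
·█··█··
·█·····
····█··
··███··
··█·█··
··██···
t=5: ·██·█··
·███···
·······
··█·█··
··█·██·
·█··█··
·██·█··
t=6: █···█··
·█·█···
·█·····
····██·
·██·██·
·█··█··
█···██·
t=7: ██·████
███····
··█·█··
·█████·
·██····
███···█
██·████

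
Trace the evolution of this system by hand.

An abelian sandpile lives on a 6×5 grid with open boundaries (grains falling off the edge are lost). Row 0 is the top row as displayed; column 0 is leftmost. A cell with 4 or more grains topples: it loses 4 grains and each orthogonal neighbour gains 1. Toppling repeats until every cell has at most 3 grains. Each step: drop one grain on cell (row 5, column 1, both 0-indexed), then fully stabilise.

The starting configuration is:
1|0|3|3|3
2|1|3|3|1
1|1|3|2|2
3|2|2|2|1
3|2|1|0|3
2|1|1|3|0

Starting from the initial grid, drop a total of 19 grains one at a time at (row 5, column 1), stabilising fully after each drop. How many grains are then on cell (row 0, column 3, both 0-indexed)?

2

t=0: 1|0|3|3|3
2|1|3|3|1
1|1|3|2|2
3|2|2|2|1
3|2|1|0|3
2|1|1|3|0
t=1: 1|0|3|3|3
2|1|3|3|1
1|1|3|2|2
3|2|2|2|1
3|2|1|0|3
2|2|1|3|0
t=2: 1|0|3|3|3
2|1|3|3|1
1|1|3|2|2
3|2|2|2|1
3|2|1|0|3
2|3|1|3|0
t=3: 1|0|3|3|3
2|1|3|3|1
1|1|3|2|2
3|2|2|2|1
3|3|1|0|3
3|0|2|3|0
t=4: 1|0|3|3|3
2|1|3|3|1
1|1|3|2|2
3|2|2|2|1
3|3|1|0|3
3|1|2|3|0
t=5: 1|0|3|3|3
2|1|3|3|1
1|1|3|2|2
3|2|2|2|1
3|3|1|0|3
3|2|2|3|0
t=6: 1|0|3|3|3
2|1|3|3|1
1|1|3|2|2
3|2|2|2|1
3|3|1|0|3
3|3|2|3|0
t=7: 1|0|3|3|3
2|1|3|3|1
2|2|3|2|2
1|0|3|2|1
2|2|2|0|3
1|2|3|3|0
t=8: 1|0|3|3|3
2|1|3|3|1
2|2|3|2|2
1|0|3|2|1
2|2|2|0|3
1|3|3|3|0
t=9: 1|0|3|3|3
2|1|3|3|1
2|2|3|2|2
1|0|3|2|1
2|3|3|1|3
2|1|1|0|1
t=10: 1|0|3|3|3
2|1|3|3|1
2|2|3|2|2
1|0|3|2|1
2|3|3|1|3
2|2|1|0|1
t=11: 1|0|3|3|3
2|1|3|3|1
2|2|3|2|2
1|0|3|2|1
2|3|3|1|3
2|3|1|0|1
t=12: 1|1|1|2|0
2|2|2|2|3
2|3|2|1|3
1|2|2|0|2
3|1|1|3|3
3|1|3|0|1
t=13: 1|1|1|2|0
2|2|2|2|3
2|3|2|1|3
1|2|2|0|2
3|1|1|3|3
3|2|3|0|1
t=14: 1|1|1|2|0
2|2|2|2|3
2|3|2|1|3
1|2|2|0|2
3|1|1|3|3
3|3|3|0|1
t=15: 1|1|1|2|0
2|2|2|2|3
2|3|2|1|3
2|2|2|0|2
0|3|2|3|3
1|2|0|1|1
t=16: 1|1|1|2|0
2|2|2|2|3
2|3|2|1|3
2|2|2|0|2
0|3|2|3|3
1|3|0|1|1
t=17: 1|1|1|2|0
2|2|2|2|3
2|3|2|1|3
2|3|2|0|2
1|0|3|3|3
2|1|1|1|1
t=18: 1|1|1|2|0
2|2|2|2|3
2|3|2|1|3
2|3|2|0|2
1|0|3|3|3
2|2|1|1|1
t=19: 1|1|1|2|0
2|2|2|2|3
2|3|2|1|3
2|3|2|0|2
1|0|3|3|3
2|3|1|1|1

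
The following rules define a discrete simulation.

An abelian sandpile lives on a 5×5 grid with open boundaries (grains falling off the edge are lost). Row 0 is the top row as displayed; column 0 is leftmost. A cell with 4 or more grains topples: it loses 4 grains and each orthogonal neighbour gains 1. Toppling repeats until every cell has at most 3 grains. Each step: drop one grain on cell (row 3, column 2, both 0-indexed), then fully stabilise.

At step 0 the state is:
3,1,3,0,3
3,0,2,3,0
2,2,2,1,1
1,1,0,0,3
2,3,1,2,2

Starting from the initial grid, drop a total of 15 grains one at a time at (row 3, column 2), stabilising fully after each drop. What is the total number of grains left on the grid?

t=0: 3,1,3,0,3
3,0,2,3,0
2,2,2,1,1
1,1,0,0,3
2,3,1,2,2
t=1: 3,1,3,0,3
3,0,2,3,0
2,2,2,1,1
1,1,1,0,3
2,3,1,2,2
t=2: 3,1,3,0,3
3,0,2,3,0
2,2,2,1,1
1,1,2,0,3
2,3,1,2,2
t=3: 3,1,3,0,3
3,0,2,3,0
2,2,2,1,1
1,1,3,0,3
2,3,1,2,2
t=4: 3,1,3,0,3
3,0,2,3,0
2,2,3,1,1
1,2,0,1,3
2,3,2,2,2
t=5: 3,1,3,0,3
3,0,2,3,0
2,2,3,1,1
1,2,1,1,3
2,3,2,2,2
t=6: 3,1,3,0,3
3,0,2,3,0
2,2,3,1,1
1,2,2,1,3
2,3,2,2,2
t=7: 3,1,3,0,3
3,0,2,3,0
2,2,3,1,1
1,2,3,1,3
2,3,2,2,2
t=8: 3,1,3,0,3
3,0,3,3,0
2,3,0,2,1
1,3,1,2,3
2,3,3,2,2
t=9: 3,1,3,0,3
3,0,3,3,0
2,3,0,2,1
1,3,2,2,3
2,3,3,2,2
t=10: 3,1,3,0,3
3,0,3,3,0
2,3,0,2,1
1,3,3,2,3
2,3,3,2,2
t=11: 3,1,3,0,3
3,1,3,3,0
3,0,2,2,1
2,2,2,3,3
3,1,1,3,2
t=12: 3,1,3,0,3
3,1,3,3,0
3,0,2,2,1
2,2,3,3,3
3,1,1,3,2
t=13: 3,1,3,0,3
3,1,3,3,0
3,0,3,3,2
2,3,1,2,1
3,1,3,1,0
t=14: 3,1,3,0,3
3,1,3,3,0
3,0,3,3,2
2,3,2,2,1
3,1,3,1,0
t=15: 3,1,3,0,3
3,1,3,3,0
3,0,3,3,2
2,3,3,2,1
3,1,3,1,0

50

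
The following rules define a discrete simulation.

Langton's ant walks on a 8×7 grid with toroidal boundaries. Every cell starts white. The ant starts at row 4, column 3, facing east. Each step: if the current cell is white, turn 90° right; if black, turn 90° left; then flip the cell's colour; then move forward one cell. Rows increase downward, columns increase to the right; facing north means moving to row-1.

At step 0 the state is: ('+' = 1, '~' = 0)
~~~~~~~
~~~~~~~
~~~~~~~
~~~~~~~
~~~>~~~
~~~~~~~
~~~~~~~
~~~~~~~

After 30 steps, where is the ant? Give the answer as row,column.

3,2

0) ~~~~~~~
~~~~~~~
~~~~~~~
~~~~~~~
~~~>~~~
~~~~~~~
~~~~~~~
~~~~~~~
1) ~~~~~~~
~~~~~~~
~~~~~~~
~~~~~~~
~~~+~~~
~~~v~~~
~~~~~~~
~~~~~~~
2) ~~~~~~~
~~~~~~~
~~~~~~~
~~~~~~~
~~~+~~~
~~<+~~~
~~~~~~~
~~~~~~~
3) ~~~~~~~
~~~~~~~
~~~~~~~
~~~~~~~
~~^+~~~
~~++~~~
~~~~~~~
~~~~~~~
4) ~~~~~~~
~~~~~~~
~~~~~~~
~~~~~~~
~~+>~~~
~~++~~~
~~~~~~~
~~~~~~~
5) ~~~~~~~
~~~~~~~
~~~~~~~
~~~^~~~
~~+~~~~
~~++~~~
~~~~~~~
~~~~~~~
6) ~~~~~~~
~~~~~~~
~~~~~~~
~~~+>~~
~~+~~~~
~~++~~~
~~~~~~~
~~~~~~~
7) ~~~~~~~
~~~~~~~
~~~~~~~
~~~++~~
~~+~v~~
~~++~~~
~~~~~~~
~~~~~~~
8) ~~~~~~~
~~~~~~~
~~~~~~~
~~~++~~
~~+<+~~
~~++~~~
~~~~~~~
~~~~~~~
9) ~~~~~~~
~~~~~~~
~~~~~~~
~~~^+~~
~~+++~~
~~++~~~
~~~~~~~
~~~~~~~
10) ~~~~~~~
~~~~~~~
~~~~~~~
~~<~+~~
~~+++~~
~~++~~~
~~~~~~~
~~~~~~~
11) ~~~~~~~
~~~~~~~
~~^~~~~
~~+~+~~
~~+++~~
~~++~~~
~~~~~~~
~~~~~~~
12) ~~~~~~~
~~~~~~~
~~+>~~~
~~+~+~~
~~+++~~
~~++~~~
~~~~~~~
~~~~~~~
13) ~~~~~~~
~~~~~~~
~~++~~~
~~+v+~~
~~+++~~
~~++~~~
~~~~~~~
~~~~~~~
14) ~~~~~~~
~~~~~~~
~~++~~~
~~<++~~
~~+++~~
~~++~~~
~~~~~~~
~~~~~~~
15) ~~~~~~~
~~~~~~~
~~++~~~
~~~++~~
~~v++~~
~~++~~~
~~~~~~~
~~~~~~~
16) ~~~~~~~
~~~~~~~
~~++~~~
~~~++~~
~~~>+~~
~~++~~~
~~~~~~~
~~~~~~~
17) ~~~~~~~
~~~~~~~
~~++~~~
~~~^+~~
~~~~+~~
~~++~~~
~~~~~~~
~~~~~~~
18) ~~~~~~~
~~~~~~~
~~++~~~
~~<~+~~
~~~~+~~
~~++~~~
~~~~~~~
~~~~~~~
19) ~~~~~~~
~~~~~~~
~~^+~~~
~~+~+~~
~~~~+~~
~~++~~~
~~~~~~~
~~~~~~~
20) ~~~~~~~
~~~~~~~
~<~+~~~
~~+~+~~
~~~~+~~
~~++~~~
~~~~~~~
~~~~~~~
21) ~~~~~~~
~^~~~~~
~+~+~~~
~~+~+~~
~~~~+~~
~~++~~~
~~~~~~~
~~~~~~~
22) ~~~~~~~
~+>~~~~
~+~+~~~
~~+~+~~
~~~~+~~
~~++~~~
~~~~~~~
~~~~~~~
23) ~~~~~~~
~++~~~~
~+v+~~~
~~+~+~~
~~~~+~~
~~++~~~
~~~~~~~
~~~~~~~
24) ~~~~~~~
~++~~~~
~<++~~~
~~+~+~~
~~~~+~~
~~++~~~
~~~~~~~
~~~~~~~
25) ~~~~~~~
~++~~~~
~~++~~~
~v+~+~~
~~~~+~~
~~++~~~
~~~~~~~
~~~~~~~
26) ~~~~~~~
~++~~~~
~~++~~~
<++~+~~
~~~~+~~
~~++~~~
~~~~~~~
~~~~~~~
27) ~~~~~~~
~++~~~~
^~++~~~
+++~+~~
~~~~+~~
~~++~~~
~~~~~~~
~~~~~~~
28) ~~~~~~~
~++~~~~
+>++~~~
+++~+~~
~~~~+~~
~~++~~~
~~~~~~~
~~~~~~~
29) ~~~~~~~
~++~~~~
++++~~~
+v+~+~~
~~~~+~~
~~++~~~
~~~~~~~
~~~~~~~
30) ~~~~~~~
~++~~~~
++++~~~
+~>~+~~
~~~~+~~
~~++~~~
~~~~~~~
~~~~~~~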